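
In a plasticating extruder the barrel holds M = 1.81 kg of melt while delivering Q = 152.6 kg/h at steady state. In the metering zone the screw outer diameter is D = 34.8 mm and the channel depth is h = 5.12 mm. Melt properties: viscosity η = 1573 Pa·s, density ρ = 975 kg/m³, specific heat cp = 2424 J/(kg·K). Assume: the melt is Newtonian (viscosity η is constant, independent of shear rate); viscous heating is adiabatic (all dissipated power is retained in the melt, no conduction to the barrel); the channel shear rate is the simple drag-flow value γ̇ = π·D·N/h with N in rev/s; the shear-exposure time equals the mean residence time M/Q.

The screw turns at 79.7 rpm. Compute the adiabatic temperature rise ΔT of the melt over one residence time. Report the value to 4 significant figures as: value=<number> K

value=22.86 K

Convert throughput: Q = 152.6 kg/h = 152.6/3600 = 0.0423889 kg/s
t_res = M / Q_s = 1.81 / 0.0423889 = 42.6999 s
Geometry in metres: D = 34.8 mm → 0.0348 m, h = 5.12 mm → 0.00512 m; screw speed N = 79.7 rpm = 1.32833 rev/s
γ̇ = π D N / h = (π)(0.0348)(1.32833) / 0.00512 = 28.3639 s⁻¹
ΔT = η·γ̇²·t_res/(ρ·cp) = [1573 × 28.3639² × 42.6999] / [975 × 2424] = 22.8639 K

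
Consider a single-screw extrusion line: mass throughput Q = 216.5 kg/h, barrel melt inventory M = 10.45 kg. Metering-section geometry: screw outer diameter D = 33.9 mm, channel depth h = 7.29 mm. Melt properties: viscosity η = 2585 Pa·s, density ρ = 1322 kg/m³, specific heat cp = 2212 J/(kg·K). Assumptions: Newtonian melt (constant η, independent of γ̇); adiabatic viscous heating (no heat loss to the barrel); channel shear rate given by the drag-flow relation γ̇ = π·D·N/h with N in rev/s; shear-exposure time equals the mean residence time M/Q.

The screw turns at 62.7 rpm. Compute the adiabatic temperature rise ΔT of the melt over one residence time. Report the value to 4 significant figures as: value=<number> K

Convert throughput: Q = 216.5 kg/h = 216.5/3600 = 0.0601389 kg/s
t_res = M / Q_s = 10.45 / 0.0601389 = 173.764 s
Geometry in metres: D = 33.9 mm → 0.0339 m, h = 7.29 mm → 0.00729 m; screw speed N = 62.7 rpm = 1.045 rev/s
γ̇ = π·D·N / h = π · 0.0339 · 1.045 / 0.00729 = 15.2665 s⁻¹
ΔT = η·γ̇²·t_res/(ρ·cp) = [2585 × 15.2665² × 173.764] / [1322 × 2212] = 35.7999 K

value=35.80 K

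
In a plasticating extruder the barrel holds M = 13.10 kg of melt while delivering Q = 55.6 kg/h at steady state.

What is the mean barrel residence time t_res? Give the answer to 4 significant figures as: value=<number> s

Throughput in SI: Q_s = 55.6 kg/h ÷ 3600 s/h = 0.0154444 kg/s
Mean residence time: t_res = M/Q_s = 13.10 kg / 0.0154444 kg/s = 848.201 s

value=848.2 s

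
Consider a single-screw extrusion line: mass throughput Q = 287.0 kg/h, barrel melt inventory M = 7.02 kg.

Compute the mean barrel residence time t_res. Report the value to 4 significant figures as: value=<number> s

Convert throughput: Q = 287.0 kg/h = 287.0/3600 = 0.0797222 kg/s
t_res = M / Q_s = 7.02 / 0.0797222 = 88.0557 s

value=88.06 s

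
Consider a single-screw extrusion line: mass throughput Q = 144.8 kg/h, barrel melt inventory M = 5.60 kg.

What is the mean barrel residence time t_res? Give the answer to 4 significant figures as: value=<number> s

Convert throughput: Q = 144.8 kg/h = 144.8/3600 = 0.0402222 kg/s
Mean residence time: t_res = M/Q_s = 5.60 kg / 0.0402222 kg/s = 139.227 s

value=139.2 s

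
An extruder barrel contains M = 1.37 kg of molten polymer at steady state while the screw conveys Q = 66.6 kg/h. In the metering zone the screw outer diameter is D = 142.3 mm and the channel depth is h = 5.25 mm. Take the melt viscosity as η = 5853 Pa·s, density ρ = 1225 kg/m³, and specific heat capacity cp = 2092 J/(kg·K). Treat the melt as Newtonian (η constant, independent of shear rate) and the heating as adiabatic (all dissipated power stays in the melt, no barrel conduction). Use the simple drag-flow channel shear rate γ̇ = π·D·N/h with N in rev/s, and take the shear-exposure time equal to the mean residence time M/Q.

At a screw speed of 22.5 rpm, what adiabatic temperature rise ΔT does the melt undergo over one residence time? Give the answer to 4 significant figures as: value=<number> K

Throughput in SI: Q_s = 66.6 kg/h ÷ 3600 s/h = 0.0185 kg/s
Mean residence time: t_res = M/Q_s = 1.37 kg / 0.0185 kg/s = 74.0541 s
D = 142.3 mm = 0.1423 m;  h = 5.25 mm = 0.00525 m;  N = 22.5 rpm / 60 = 0.375 rev/s
γ̇ = π D N / h = (π)(0.1423)(0.375) / 0.00525 = 31.932 s⁻¹
Adiabatic rise: ΔT = η γ̇² t_res / (ρ cp) = 5853·(31.932)²·74.0541 / (1225·2092) = 172.458 K

value=172.5 K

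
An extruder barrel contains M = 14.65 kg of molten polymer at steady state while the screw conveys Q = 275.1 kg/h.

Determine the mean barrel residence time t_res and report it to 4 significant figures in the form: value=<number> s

Q_s = Q / 3600 = 275.1 / 3600 = 0.0764167 kg/s
Mean residence time: t_res = M/Q_s = 14.65 kg / 0.0764167 kg/s = 191.712 s

value=191.7 s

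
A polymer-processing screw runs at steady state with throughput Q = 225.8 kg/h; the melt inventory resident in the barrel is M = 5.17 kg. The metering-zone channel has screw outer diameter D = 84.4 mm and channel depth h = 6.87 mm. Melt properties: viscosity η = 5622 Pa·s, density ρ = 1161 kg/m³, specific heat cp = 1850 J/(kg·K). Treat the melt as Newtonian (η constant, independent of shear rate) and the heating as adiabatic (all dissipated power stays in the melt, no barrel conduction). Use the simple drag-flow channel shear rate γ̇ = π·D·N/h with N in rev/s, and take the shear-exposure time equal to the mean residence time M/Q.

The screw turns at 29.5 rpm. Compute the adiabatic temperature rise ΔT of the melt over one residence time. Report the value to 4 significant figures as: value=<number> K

value=77.69 K

Q_s = Q / 3600 = 225.8 / 3600 = 0.0627222 kg/s
Mean residence time: t_res = M/Q_s = 5.17 kg / 0.0627222 kg/s = 82.4269 s
Convert to SI: D = 0.0844 m, h = 0.00687 m, N = 29.5/60 = 0.491667 rev/s
Shear rate: γ̇ = πDN/h = π·0.0844·0.491667/0.00687 = 18.9761 s⁻¹
ΔT = η·γ̇²·t_res / (ρ·cp) = 5622 · (18.9761)² · 82.4269 / (1161 · 1850) = 77.6906 K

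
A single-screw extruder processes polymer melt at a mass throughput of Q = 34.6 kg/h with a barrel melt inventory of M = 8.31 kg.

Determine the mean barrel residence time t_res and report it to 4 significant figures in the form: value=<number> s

value=864.6 s

Convert throughput: Q = 34.6 kg/h = 34.6/3600 = 0.00961111 kg/s
t_res = M / Q_s = 8.31 ÷ 0.00961111 = 864.624 s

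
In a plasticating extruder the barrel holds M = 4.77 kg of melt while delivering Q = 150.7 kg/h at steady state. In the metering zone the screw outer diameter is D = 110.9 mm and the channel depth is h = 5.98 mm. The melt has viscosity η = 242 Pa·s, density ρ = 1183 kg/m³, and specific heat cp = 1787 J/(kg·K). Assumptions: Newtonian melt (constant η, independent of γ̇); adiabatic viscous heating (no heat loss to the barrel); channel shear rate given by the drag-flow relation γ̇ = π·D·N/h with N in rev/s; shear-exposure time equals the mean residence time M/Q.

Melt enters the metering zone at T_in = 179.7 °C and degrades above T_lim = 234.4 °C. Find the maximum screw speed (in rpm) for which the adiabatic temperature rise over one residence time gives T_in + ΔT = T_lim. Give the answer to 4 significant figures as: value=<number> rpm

value=66.69 rpm

Convert throughput: Q = 150.7 kg/h = 150.7/3600 = 0.0418611 kg/s
t_res = M / Q_s = 4.77 ÷ 0.0418611 = 113.948 s
D = 110.9 mm = 0.1109 m;  h = 5.98 mm = 0.00598 m
Allowable rise: ΔT_a = T_lim − T_in = 234.4 − 179.7 = 54.7 K
γ̇_max² = ΔT_a·ρ·cp / (η·t_res) = [54.7 × 1183 × 1787] / [242 × 113.948] = 4193.47 s⁻²
γ̇_max = √4193.47 = 64.757 s⁻¹
N_max = γ̇_max·h / (π·D) = 64.757 · 0.00598 / (π · 0.1109) = 1.11149 rev/s = 66.6896 rpm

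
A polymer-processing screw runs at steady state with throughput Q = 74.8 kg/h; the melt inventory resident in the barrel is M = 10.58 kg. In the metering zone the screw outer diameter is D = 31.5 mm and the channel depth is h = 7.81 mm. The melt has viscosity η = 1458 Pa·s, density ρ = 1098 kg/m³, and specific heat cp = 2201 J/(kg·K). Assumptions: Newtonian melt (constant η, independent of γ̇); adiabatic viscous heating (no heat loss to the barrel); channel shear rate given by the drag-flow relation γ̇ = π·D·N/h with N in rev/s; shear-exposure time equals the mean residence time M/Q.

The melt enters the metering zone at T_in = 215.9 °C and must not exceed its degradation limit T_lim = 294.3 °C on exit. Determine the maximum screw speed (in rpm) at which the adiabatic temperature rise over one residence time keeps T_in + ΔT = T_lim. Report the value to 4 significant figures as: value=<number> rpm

value=75.65 rpm

Convert throughput: Q = 74.8 kg/h = 74.8/3600 = 0.0207778 kg/s
Mean residence time: t_res = M/Q_s = 10.58 kg / 0.0207778 kg/s = 509.198 s
Geometry in SI: D = 31.5 mm → 0.0315 m, h = 7.81 mm → 0.00781 m
ΔT_a = T_lim − T_in = 294.3 − 215.9 = 78.4 K
Invert ΔT = ηγ̇²t_res/(ρcp) for γ̇: γ̇_max² = ΔT_a ρ cp / (η t_res) = 78.4·1098·2201 / (1458·509.198) = 255.208 s⁻²
γ̇_max = √255.208 = 15.9752 s⁻¹
N_max = γ̇_max·h / (π·D) = 15.9752 · 0.00781 / (π · 0.0315) = 1.26078 rev/s = 75.6465 rpm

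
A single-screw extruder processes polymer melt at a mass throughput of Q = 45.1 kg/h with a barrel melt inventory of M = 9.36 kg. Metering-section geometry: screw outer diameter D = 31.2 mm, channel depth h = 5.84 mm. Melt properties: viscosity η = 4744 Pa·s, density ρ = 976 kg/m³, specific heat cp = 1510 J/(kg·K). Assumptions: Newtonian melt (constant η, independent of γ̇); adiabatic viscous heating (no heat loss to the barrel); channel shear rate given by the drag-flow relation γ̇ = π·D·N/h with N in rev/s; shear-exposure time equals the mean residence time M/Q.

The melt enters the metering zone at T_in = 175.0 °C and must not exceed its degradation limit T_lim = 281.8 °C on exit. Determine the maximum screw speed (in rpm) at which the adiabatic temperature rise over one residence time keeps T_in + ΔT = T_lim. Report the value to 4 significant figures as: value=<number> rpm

value=23.82 rpm

Throughput in SI: Q_s = 45.1 kg/h ÷ 3600 s/h = 0.0125278 kg/s
t_res = M / Q_s = 9.36 / 0.0125278 = 747.14 s
D = 31.2 mm = 0.0312 m;  h = 5.84 mm = 0.00584 m
Allowable rise: ΔT_a = T_lim − T_in = 281.8 − 175.0 = 106.8 K
γ̇_max² = ΔT_a·ρ·cp/(η·t_res) = 106.8·976·1510/(4744·747.14) = 44.407 s⁻²
γ̇_max = sqrt(44.407) = 6.66386 s⁻¹
Solve γ̇ = πDN/h for N: N_max = γ̇_max·h/(π·D) = 6.66386 × 0.00584 / (π × 0.0312) = 0.39704 rev/s = 23.8224 rpm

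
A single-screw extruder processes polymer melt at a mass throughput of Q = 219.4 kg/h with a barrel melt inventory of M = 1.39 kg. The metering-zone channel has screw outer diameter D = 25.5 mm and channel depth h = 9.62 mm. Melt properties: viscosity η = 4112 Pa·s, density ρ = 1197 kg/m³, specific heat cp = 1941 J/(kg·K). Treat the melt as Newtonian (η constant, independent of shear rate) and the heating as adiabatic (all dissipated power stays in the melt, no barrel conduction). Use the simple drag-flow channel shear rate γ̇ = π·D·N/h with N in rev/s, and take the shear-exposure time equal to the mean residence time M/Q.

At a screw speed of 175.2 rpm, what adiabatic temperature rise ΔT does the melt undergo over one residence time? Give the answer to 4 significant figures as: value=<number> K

Q_s = Q / 3600 = 219.4 / 3600 = 0.0609444 kg/s
t_res = M / Q_s = 1.39 ÷ 0.0609444 = 22.8077 s
Geometry in metres: D = 25.5 mm → 0.0255 m, h = 9.62 mm → 0.00962 m; screw speed N = 175.2 rpm = 2.92 rev/s
γ̇ = π D N / h = (π)(0.0255)(2.92) / 0.00962 = 24.3163 s⁻¹
Adiabatic rise: ΔT = η γ̇² t_res / (ρ cp) = 4112·(24.3163)²·22.8077 / (1197·1941) = 23.8677 K

value=23.87 K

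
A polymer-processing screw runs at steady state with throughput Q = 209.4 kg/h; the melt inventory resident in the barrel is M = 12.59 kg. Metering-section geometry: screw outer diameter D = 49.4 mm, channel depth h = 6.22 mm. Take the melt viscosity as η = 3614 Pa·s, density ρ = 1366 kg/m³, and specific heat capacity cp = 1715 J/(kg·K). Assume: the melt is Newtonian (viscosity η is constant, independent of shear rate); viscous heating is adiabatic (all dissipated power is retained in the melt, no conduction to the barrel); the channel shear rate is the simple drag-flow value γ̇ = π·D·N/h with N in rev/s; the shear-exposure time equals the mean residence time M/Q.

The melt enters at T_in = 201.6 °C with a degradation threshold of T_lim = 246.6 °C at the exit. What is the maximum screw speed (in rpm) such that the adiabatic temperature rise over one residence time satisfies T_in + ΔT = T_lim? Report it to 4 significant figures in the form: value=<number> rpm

Throughput in SI: Q_s = 209.4 kg/h ÷ 3600 s/h = 0.0581667 kg/s
t_res = M / Q_s = 12.59 / 0.0581667 = 216.447 s
D = 49.4 mm = 0.0494 m;  h = 6.22 mm = 0.00622 m
ΔT_a = T_lim − T_in = 246.6 − 201.6 = 45 K
γ̇_max² = ΔT_a·ρ·cp/(η·t_res) = 45·1366·1715/(3614·216.447) = 134.768 s⁻²
γ̇_max = √134.768 = 11.609 s⁻¹
N_max = γ̇_max·h / (π·D) = 11.609 · 0.00622 / (π · 0.0494) = 0.465272 rev/s = 27.9163 rpm

value=27.92 rpm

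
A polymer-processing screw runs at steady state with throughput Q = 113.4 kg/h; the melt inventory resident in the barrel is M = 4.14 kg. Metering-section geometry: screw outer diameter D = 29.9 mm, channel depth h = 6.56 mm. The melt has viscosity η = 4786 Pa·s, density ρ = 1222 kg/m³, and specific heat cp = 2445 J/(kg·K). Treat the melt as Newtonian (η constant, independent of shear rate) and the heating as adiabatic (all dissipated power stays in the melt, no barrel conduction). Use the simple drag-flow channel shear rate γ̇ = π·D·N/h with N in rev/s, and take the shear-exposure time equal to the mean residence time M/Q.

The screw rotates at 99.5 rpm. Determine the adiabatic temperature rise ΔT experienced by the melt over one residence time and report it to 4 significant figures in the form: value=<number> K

Throughput in SI: Q_s = 113.4 kg/h ÷ 3600 s/h = 0.0315 kg/s
Mean residence time: t_res = M/Q_s = 4.14 kg / 0.0315 kg/s = 131.429 s
D = 29.9 mm = 0.0299 m;  h = 6.56 mm = 0.00656 m;  N = 99.5 rpm / 60 = 1.65833 rev/s
γ̇ = π·D·N / h = π · 0.0299 · 1.65833 / 0.00656 = 23.7459 s⁻¹
ΔT = η·γ̇²·t_res / (ρ·cp) = 4786 · (23.7459)² · 131.429 / (1222 · 2445) = 118.711 K

value=118.7 K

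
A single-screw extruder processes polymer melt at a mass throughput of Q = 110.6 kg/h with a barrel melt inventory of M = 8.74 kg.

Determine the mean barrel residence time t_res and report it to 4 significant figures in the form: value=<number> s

value=284.5 s

Throughput in SI: Q_s = 110.6 kg/h ÷ 3600 s/h = 0.0307222 kg/s
t_res = M / Q_s = 8.74 / 0.0307222 = 284.485 s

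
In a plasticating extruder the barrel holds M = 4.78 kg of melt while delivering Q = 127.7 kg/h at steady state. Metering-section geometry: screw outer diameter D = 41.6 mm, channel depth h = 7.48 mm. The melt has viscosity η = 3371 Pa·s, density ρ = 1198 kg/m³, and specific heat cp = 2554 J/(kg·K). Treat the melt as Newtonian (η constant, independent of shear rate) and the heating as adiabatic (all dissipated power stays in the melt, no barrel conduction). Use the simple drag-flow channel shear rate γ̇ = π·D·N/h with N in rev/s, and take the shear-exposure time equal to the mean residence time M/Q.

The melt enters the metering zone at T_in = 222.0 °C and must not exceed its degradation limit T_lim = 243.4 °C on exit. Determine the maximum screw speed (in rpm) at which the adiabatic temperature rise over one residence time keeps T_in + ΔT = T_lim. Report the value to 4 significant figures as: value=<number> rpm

value=41.23 rpm

Throughput in SI: Q_s = 127.7 kg/h ÷ 3600 s/h = 0.0354722 kg/s
Mean residence time: t_res = M/Q_s = 4.78 kg / 0.0354722 kg/s = 134.753 s
Convert to metres: D = 0.0416 m, h = 0.00748 m
ΔT_a = T_lim − T_in = 243.4 °C − 222.0 °C = 21.4 K
Invert ΔT = ηγ̇²t_res/(ρcp) for γ̇: γ̇_max² = ΔT_a ρ cp / (η t_res) = 21.4·1198·2554 / (3371·134.753) = 144.143 s⁻²
γ̇_max = sqrt(144.143) = 12.006 s⁻¹
N_max = γ̇_max h / (πD) = 12.006·0.00748/(π·0.0416) = 0.687155 rev/s → ×60 = 41.2293 rpm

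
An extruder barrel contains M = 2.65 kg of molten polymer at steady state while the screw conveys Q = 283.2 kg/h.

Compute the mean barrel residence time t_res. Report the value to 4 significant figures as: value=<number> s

value=33.69 s

Convert throughput: Q = 283.2 kg/h = 283.2/3600 = 0.0786667 kg/s
t_res = M / Q_s = 2.65 ÷ 0.0786667 = 33.6864 s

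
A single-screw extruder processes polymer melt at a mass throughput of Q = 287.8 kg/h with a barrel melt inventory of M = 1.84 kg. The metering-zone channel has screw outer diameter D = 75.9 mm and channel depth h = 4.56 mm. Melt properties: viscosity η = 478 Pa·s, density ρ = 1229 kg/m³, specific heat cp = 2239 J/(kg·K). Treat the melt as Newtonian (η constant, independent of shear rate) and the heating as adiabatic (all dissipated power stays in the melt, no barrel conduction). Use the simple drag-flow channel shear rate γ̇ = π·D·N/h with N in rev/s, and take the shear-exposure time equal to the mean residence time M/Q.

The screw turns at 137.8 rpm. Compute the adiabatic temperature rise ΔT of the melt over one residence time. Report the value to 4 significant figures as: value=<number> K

value=57.66 K

Q_s = Q / 3600 = 287.8 / 3600 = 0.0799444 kg/s
Mean residence time: t_res = M/Q_s = 1.84 kg / 0.0799444 kg/s = 23.016 s
Geometry in metres: D = 75.9 mm → 0.0759 m, h = 4.56 mm → 0.00456 m; screw speed N = 137.8 rpm = 2.29667 rev/s
γ̇ = π·D·N / h = π · 0.0759 · 2.29667 / 0.00456 = 120.095 s⁻¹
Adiabatic rise: ΔT = η γ̇² t_res / (ρ cp) = 478·(120.095)²·23.016 / (1229·2239) = 57.6635 K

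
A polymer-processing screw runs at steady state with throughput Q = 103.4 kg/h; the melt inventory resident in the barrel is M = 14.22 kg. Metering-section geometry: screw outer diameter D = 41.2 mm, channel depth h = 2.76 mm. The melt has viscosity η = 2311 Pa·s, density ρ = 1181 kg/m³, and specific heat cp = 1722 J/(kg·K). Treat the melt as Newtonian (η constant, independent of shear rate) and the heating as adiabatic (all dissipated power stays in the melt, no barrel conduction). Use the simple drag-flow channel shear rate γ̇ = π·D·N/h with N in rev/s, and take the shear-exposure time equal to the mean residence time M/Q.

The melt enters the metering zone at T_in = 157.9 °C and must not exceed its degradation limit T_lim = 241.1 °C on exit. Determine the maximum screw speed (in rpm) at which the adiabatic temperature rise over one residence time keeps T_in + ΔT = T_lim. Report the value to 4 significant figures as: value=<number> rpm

Throughput in SI: Q_s = 103.4 kg/h ÷ 3600 s/h = 0.0287222 kg/s
t_res = M / Q_s = 14.22 ÷ 0.0287222 = 495.087 s
Convert to metres: D = 0.0412 m, h = 0.00276 m
Allowable rise: ΔT_a = T_lim − T_in = 241.1 − 157.9 = 83.2 K
Invert ΔT = ηγ̇²t_res/(ρcp) for γ̇: γ̇_max² = ΔT_a ρ cp / (η t_res) = 83.2·1181·1722 / (2311·495.087) = 147.885 s⁻²
Take the square root: γ̇_max = √(147.885) = 12.1608 s⁻¹
N_max = γ̇_max·h / (π·D) = 12.1608 · 0.00276 / (π · 0.0412) = 0.259313 rev/s = 15.5588 rpm

value=15.56 rpm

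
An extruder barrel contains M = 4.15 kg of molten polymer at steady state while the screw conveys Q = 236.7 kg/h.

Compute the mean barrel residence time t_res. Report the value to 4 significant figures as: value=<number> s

value=63.12 s

Q_s = Q / 3600 = 236.7 / 3600 = 0.06575 kg/s
Mean residence time: t_res = M/Q_s = 4.15 kg / 0.06575 kg/s = 63.1179 s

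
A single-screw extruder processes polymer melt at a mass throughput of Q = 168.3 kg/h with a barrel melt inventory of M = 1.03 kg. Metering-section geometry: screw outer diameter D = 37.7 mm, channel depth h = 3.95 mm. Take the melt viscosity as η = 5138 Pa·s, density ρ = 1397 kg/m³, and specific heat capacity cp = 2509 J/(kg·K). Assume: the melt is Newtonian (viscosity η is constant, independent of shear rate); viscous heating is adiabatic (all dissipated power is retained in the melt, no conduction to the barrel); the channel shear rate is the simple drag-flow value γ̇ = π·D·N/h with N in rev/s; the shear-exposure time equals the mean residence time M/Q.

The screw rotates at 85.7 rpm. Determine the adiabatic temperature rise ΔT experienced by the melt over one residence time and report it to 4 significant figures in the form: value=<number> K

Q_s = Q / 3600 = 168.3 / 3600 = 0.04675 kg/s
t_res = M / Q_s = 1.03 / 0.04675 = 22.0321 s
D = 37.7 mm = 0.0377 m;  h = 3.95 mm = 0.00395 m;  N = 85.7 rpm / 60 = 1.42833 rev/s
γ̇ = π·D·N / h = π · 0.0377 · 1.42833 / 0.00395 = 42.8276 s⁻¹
Adiabatic rise: ΔT = η γ̇² t_res / (ρ cp) = 5138·(42.8276)²·22.0321 / (1397·2509) = 59.238 K

value=59.24 K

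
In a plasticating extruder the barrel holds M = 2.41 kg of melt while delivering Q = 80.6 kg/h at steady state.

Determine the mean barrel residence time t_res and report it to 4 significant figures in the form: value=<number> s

value=107.6 s

Q_s = Q / 3600 = 80.6 / 3600 = 0.0223889 kg/s
t_res = M / Q_s = 2.41 / 0.0223889 = 107.643 s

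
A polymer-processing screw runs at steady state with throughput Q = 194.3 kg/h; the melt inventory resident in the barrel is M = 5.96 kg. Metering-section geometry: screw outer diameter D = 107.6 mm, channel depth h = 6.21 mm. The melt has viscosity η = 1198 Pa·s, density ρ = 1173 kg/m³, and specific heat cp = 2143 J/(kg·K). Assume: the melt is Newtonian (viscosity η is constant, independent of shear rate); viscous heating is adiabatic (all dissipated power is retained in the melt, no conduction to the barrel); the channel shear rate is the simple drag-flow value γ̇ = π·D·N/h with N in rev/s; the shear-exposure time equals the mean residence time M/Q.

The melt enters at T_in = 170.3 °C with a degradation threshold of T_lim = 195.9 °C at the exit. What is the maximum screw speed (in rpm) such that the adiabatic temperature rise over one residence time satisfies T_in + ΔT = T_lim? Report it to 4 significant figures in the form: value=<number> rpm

value=24.31 rpm

Q_s = Q / 3600 = 194.3 / 3600 = 0.0539722 kg/s
t_res = M / Q_s = 5.96 ÷ 0.0539722 = 110.427 s
Convert to metres: D = 0.1076 m, h = 0.00621 m
Allowable rise: ΔT_a = T_lim − T_in = 195.9 − 170.3 = 25.6 K
γ̇_max² = ΔT_a·ρ·cp / (η·t_res) = [25.6 × 1173 × 2143] / [1198 × 110.427] = 486.438 s⁻²
γ̇_max = sqrt(486.438) = 22.0553 s⁻¹
N_max = γ̇_max h / (πD) = 22.0553·0.00621/(π·0.1076) = 0.405175 rev/s → ×60 = 24.3105 rpm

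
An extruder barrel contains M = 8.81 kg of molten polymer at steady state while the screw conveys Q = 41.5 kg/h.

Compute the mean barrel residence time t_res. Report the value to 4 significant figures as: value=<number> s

value=764.2 s

Throughput in SI: Q_s = 41.5 kg/h ÷ 3600 s/h = 0.0115278 kg/s
t_res = M / Q_s = 8.81 ÷ 0.0115278 = 764.241 s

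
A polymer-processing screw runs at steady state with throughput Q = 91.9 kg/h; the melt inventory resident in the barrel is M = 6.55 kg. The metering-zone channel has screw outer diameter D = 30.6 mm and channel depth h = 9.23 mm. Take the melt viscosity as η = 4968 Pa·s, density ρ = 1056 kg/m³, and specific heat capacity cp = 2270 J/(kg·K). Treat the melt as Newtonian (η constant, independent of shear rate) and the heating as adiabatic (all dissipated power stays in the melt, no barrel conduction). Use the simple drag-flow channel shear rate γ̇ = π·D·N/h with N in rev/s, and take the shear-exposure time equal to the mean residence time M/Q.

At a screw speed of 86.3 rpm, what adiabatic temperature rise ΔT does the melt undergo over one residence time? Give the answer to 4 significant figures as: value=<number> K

value=119.3 K

Convert throughput: Q = 91.9 kg/h = 91.9/3600 = 0.0255278 kg/s
t_res = M / Q_s = 6.55 ÷ 0.0255278 = 256.583 s
Geometry in metres: D = 30.6 mm → 0.0306 m, h = 9.23 mm → 0.00923 m; screw speed N = 86.3 rpm = 1.43833 rev/s
γ̇ = π·D·N / h = π · 0.0306 · 1.43833 / 0.00923 = 14.9806 s⁻¹
Adiabatic rise: ΔT = η γ̇² t_res / (ρ cp) = 4968·(14.9806)²·256.583 / (1056·2270) = 119.338 K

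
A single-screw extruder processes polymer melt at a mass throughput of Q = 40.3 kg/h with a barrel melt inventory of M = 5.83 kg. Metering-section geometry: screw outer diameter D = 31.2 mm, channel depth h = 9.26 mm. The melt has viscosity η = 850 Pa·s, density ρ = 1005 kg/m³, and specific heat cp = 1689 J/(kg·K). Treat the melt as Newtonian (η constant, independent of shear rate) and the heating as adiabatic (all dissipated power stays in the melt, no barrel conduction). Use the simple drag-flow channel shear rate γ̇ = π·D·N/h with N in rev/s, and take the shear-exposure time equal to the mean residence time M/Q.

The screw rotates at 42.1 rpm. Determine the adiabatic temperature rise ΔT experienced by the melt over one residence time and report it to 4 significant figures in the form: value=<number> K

value=14.39 K

Q_s = Q / 3600 = 40.3 / 3600 = 0.0111944 kg/s
Mean residence time: t_res = M/Q_s = 5.83 kg / 0.0111944 kg/s = 520.794 s
Convert to SI: D = 0.0312 m, h = 0.00926 m, N = 42.1/60 = 0.701667 rev/s
Shear rate: γ̇ = πDN/h = π·0.0312·0.701667/0.00926 = 7.42719 s⁻¹
ΔT = η·γ̇²·t_res / (ρ·cp) = 850 · (7.42719)² · 520.794 / (1005 · 1689) = 14.3859 K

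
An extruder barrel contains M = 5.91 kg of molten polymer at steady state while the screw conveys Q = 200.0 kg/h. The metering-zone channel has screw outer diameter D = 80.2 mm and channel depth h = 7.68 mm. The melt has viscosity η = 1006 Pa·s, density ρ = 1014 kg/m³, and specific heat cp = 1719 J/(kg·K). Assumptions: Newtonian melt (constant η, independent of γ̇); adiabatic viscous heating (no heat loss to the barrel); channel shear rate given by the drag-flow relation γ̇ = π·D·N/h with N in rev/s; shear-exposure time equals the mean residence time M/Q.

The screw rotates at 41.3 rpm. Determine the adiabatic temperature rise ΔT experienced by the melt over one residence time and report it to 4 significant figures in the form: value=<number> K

value=31.31 K

Throughput in SI: Q_s = 200.0 kg/h ÷ 3600 s/h = 0.0555556 kg/s
Mean residence time: t_res = M/Q_s = 5.91 kg / 0.0555556 kg/s = 106.38 s
D = 80.2 mm = 0.0802 m;  h = 7.68 mm = 0.00768 m;  N = 41.3 rpm / 60 = 0.688333 rev/s
γ̇ = π D N / h = (π)(0.0802)(0.688333) / 0.00768 = 22.582 s⁻¹
Adiabatic rise: ΔT = η γ̇² t_res / (ρ cp) = 1006·(22.582)²·106.38 / (1014·1719) = 31.3089 K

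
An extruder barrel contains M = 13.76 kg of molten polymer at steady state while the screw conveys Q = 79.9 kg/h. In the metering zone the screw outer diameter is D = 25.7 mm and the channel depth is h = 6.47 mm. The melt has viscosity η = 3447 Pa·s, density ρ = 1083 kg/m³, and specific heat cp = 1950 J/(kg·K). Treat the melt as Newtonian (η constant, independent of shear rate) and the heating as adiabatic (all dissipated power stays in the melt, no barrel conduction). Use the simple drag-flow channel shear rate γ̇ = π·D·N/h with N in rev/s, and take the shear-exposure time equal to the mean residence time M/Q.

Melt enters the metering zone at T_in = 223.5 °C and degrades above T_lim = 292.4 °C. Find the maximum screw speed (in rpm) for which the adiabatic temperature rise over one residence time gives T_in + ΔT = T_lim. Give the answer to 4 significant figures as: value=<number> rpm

value=39.67 rpm

Q_s = Q / 3600 = 79.9 / 3600 = 0.0221944 kg/s
t_res = M / Q_s = 13.76 ÷ 0.0221944 = 619.975 s
Convert to metres: D = 0.0257 m, h = 0.00647 m
Allowable rise: ΔT_a = T_lim − T_in = 292.4 − 223.5 = 68.9 K
Invert ΔT = ηγ̇²t_res/(ρcp) for γ̇: γ̇_max² = ΔT_a ρ cp / (η t_res) = 68.9·1083·1950 / (3447·619.975) = 68.0874 s⁻²
Take the square root: γ̇_max = √(68.0874) = 8.25151 s⁻¹
N_max = γ̇_max·h / (π·D) = 8.25151 · 0.00647 / (π · 0.0257) = 0.661233 rev/s = 39.674 rpm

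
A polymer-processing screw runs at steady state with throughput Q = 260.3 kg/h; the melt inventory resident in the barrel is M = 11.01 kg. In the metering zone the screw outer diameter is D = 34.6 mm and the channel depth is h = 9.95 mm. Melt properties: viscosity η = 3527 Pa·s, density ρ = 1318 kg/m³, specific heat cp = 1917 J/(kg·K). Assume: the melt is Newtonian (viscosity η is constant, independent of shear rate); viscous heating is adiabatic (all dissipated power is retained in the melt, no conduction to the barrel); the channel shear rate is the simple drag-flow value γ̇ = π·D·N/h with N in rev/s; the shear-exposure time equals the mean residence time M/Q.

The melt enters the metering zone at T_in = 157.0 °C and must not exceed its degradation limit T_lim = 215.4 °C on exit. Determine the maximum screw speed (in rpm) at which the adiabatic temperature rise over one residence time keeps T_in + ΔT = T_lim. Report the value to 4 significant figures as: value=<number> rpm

value=91.04 rpm

Throughput in SI: Q_s = 260.3 kg/h ÷ 3600 s/h = 0.0723056 kg/s
t_res = M / Q_s = 11.01 ÷ 0.0723056 = 152.27 s
D = 34.6 mm = 0.0346 m;  h = 9.95 mm = 0.00995 m
ΔT_a = T_lim − T_in = 215.4 °C − 157.0 °C = 58.4 K
Invert ΔT = ηγ̇²t_res/(ρcp) for γ̇: γ̇_max² = ΔT_a ρ cp / (η t_res) = 58.4·1318·1917 / (3527·152.27) = 274.745 s⁻²
Take the square root: γ̇_max = √(274.745) = 16.5754 s⁻¹
N_max = γ̇_max h / (πD) = 16.5754·0.00995/(π·0.0346) = 1.51727 rev/s → ×60 = 91.036 rpm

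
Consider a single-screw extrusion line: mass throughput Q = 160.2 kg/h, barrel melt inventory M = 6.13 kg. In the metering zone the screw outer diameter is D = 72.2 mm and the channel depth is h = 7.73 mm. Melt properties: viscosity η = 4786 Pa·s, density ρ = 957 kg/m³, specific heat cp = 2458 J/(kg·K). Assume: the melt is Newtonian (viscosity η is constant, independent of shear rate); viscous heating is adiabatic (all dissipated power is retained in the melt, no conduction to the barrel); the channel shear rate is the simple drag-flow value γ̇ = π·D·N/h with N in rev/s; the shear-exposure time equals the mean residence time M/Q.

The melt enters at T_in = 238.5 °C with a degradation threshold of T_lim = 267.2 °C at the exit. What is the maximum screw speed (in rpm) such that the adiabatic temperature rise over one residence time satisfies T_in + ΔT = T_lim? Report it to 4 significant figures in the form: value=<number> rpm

value=20.69 rpm

Convert throughput: Q = 160.2 kg/h = 160.2/3600 = 0.0445 kg/s
t_res = M / Q_s = 6.13 ÷ 0.0445 = 137.753 s
D = 72.2 mm = 0.0722 m;  h = 7.73 mm = 0.00773 m
ΔT_a = T_lim − T_in = 267.2 °C − 238.5 °C = 28.7 K
Invert ΔT = ηγ̇²t_res/(ρcp) for γ̇: γ̇_max² = ΔT_a ρ cp / (η t_res) = 28.7·957·2458 / (4786·137.753) = 102.401 s⁻²
Take the square root: γ̇_max = √(102.401) = 10.1193 s⁻¹
N_max = γ̇_max·h / (π·D) = 10.1193 · 0.00773 / (π · 0.0722) = 0.344861 rev/s = 20.6916 rpm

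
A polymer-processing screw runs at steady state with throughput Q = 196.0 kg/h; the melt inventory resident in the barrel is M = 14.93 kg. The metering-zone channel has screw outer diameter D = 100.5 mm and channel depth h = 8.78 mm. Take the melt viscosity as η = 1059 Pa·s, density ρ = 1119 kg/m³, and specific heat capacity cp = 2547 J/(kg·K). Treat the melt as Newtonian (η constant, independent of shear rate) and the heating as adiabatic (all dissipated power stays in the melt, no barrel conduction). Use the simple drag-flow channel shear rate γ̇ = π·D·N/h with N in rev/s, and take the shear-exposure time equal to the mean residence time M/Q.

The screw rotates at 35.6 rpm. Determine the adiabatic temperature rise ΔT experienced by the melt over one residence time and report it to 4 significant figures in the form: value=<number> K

Q_s = Q / 3600 = 196.0 / 3600 = 0.0544444 kg/s
t_res = M / Q_s = 14.93 / 0.0544444 = 274.224 s
Geometry in metres: D = 100.5 mm → 0.1005 m, h = 8.78 mm → 0.00878 m; screw speed N = 35.6 rpm = 0.593333 rev/s
Shear rate: γ̇ = πDN/h = π·0.1005·0.593333/0.00878 = 21.3364 s⁻¹
ΔT = η·γ̇²·t_res/(ρ·cp) = [1059 × 21.3364² × 274.224] / [1119 × 2547] = 46.3856 K

value=46.39 K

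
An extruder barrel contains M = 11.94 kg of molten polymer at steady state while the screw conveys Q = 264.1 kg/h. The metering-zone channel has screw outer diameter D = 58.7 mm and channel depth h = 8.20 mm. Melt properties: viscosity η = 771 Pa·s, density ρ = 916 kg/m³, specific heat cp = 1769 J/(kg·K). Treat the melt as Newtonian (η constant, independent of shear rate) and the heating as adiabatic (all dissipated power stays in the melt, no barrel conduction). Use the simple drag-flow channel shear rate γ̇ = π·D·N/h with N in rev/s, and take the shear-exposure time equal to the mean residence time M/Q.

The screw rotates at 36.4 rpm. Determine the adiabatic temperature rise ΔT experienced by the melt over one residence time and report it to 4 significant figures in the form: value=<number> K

value=14.42 K

Q_s = Q / 3600 = 264.1 / 3600 = 0.0733611 kg/s
t_res = M / Q_s = 11.94 / 0.0733611 = 162.757 s
Geometry in metres: D = 58.7 mm → 0.0587 m, h = 8.20 mm → 0.0082 m; screw speed N = 36.4 rpm = 0.606667 rev/s
Shear rate: γ̇ = πDN/h = π·0.0587·0.606667/0.0082 = 13.6435 s⁻¹
Adiabatic rise: ΔT = η γ̇² t_res / (ρ cp) = 771·(13.6435)²·162.757 / (916·1769) = 14.4151 K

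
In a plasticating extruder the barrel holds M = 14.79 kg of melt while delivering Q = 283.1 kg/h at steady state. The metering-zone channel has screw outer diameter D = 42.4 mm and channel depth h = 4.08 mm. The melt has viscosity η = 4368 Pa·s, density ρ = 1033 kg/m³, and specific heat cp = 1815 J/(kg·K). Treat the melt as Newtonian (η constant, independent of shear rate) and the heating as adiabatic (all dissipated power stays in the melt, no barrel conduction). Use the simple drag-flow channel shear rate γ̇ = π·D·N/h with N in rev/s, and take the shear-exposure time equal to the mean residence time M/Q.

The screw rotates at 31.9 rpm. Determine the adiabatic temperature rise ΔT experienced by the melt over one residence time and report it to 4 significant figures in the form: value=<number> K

Throughput in SI: Q_s = 283.1 kg/h ÷ 3600 s/h = 0.0786389 kg/s
t_res = M / Q_s = 14.79 / 0.0786389 = 188.075 s
Convert to SI: D = 0.0424 m, h = 0.00408 m, N = 31.9/60 = 0.531667 rev/s
γ̇ = π·D·N / h = π · 0.0424 · 0.531667 / 0.00408 = 17.3578 s⁻¹
ΔT = η·γ̇²·t_res / (ρ·cp) = 4368 · (17.3578)² · 188.075 / (1033 · 1815) = 132.016 K

value=132.0 K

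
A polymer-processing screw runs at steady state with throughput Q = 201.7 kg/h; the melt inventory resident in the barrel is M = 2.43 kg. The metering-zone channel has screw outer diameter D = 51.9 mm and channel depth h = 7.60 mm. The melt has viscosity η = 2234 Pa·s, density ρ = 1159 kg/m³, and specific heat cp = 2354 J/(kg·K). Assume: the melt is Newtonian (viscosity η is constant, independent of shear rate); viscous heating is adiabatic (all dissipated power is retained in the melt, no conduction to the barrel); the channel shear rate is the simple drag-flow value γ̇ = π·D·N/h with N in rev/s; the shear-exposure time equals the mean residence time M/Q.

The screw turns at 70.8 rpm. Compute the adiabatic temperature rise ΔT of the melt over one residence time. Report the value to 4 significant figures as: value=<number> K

value=22.76 K

Throughput in SI: Q_s = 201.7 kg/h ÷ 3600 s/h = 0.0560278 kg/s
t_res = M / Q_s = 2.43 / 0.0560278 = 43.3713 s
D = 51.9 mm = 0.0519 m;  h = 7.60 mm = 0.0076 m;  N = 70.8 rpm / 60 = 1.18 rev/s
Shear rate: γ̇ = πDN/h = π·0.0519·1.18/0.0076 = 25.3154 s⁻¹
ΔT = η·γ̇²·t_res/(ρ·cp) = [2234 × 25.3154² × 43.3713] / [1159 × 2354] = 22.7597 K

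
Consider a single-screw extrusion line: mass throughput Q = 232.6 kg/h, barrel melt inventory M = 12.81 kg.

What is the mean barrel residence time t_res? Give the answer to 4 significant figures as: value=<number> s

value=198.3 s

Q_s = Q / 3600 = 232.6 / 3600 = 0.0646111 kg/s
t_res = M / Q_s = 12.81 ÷ 0.0646111 = 198.263 s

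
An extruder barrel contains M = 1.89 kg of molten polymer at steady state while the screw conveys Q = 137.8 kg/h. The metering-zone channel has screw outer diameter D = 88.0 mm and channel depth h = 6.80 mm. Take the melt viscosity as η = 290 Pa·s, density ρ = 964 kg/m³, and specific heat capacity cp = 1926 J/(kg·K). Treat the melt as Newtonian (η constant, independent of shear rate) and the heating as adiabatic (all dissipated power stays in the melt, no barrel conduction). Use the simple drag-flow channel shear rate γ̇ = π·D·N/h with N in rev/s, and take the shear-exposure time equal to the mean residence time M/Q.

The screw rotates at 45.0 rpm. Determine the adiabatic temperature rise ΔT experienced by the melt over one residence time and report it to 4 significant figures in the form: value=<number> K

value=7.171 K

Throughput in SI: Q_s = 137.8 kg/h ÷ 3600 s/h = 0.0382778 kg/s
t_res = M / Q_s = 1.89 ÷ 0.0382778 = 49.3759 s
Convert to SI: D = 0.088 m, h = 0.0068 m, N = 45.0/60 = 0.75 rev/s
γ̇ = π·D·N / h = π · 0.088 · 0.75 / 0.0068 = 30.4919 s⁻¹
Adiabatic rise: ΔT = η γ̇² t_res / (ρ cp) = 290·(30.4919)²·49.3759 / (964·1926) = 7.1705 K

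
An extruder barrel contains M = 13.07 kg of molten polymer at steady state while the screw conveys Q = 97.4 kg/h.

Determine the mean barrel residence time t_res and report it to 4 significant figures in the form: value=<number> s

value=483.1 s

Q_s = Q / 3600 = 97.4 / 3600 = 0.0270556 kg/s
t_res = M / Q_s = 13.07 ÷ 0.0270556 = 483.08 s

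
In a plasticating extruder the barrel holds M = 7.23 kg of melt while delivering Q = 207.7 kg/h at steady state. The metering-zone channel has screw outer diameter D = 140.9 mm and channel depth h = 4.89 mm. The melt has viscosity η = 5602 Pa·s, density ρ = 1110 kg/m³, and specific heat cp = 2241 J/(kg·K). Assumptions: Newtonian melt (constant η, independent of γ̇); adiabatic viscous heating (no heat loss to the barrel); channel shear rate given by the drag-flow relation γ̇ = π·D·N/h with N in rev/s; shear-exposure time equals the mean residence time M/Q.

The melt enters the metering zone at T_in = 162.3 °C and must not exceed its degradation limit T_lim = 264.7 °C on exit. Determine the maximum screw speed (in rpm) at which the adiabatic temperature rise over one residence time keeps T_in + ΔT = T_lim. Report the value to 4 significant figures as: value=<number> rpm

value=12.63 rpm

Convert throughput: Q = 207.7 kg/h = 207.7/3600 = 0.0576944 kg/s
t_res = M / Q_s = 7.23 ÷ 0.0576944 = 125.315 s
Convert to metres: D = 0.1409 m, h = 0.00489 m
Allowable rise: ΔT_a = T_lim − T_in = 264.7 − 162.3 = 102.4 K
γ̇_max² = ΔT_a·ρ·cp / (η·t_res) = [102.4 × 1110 × 2241] / [5602 × 125.315] = 362.842 s⁻²
γ̇_max = sqrt(362.842) = 19.0484 s⁻¹
N_max = γ̇_max h / (πD) = 19.0484·0.00489/(π·0.1409) = 0.21043 rev/s → ×60 = 12.6258 rpm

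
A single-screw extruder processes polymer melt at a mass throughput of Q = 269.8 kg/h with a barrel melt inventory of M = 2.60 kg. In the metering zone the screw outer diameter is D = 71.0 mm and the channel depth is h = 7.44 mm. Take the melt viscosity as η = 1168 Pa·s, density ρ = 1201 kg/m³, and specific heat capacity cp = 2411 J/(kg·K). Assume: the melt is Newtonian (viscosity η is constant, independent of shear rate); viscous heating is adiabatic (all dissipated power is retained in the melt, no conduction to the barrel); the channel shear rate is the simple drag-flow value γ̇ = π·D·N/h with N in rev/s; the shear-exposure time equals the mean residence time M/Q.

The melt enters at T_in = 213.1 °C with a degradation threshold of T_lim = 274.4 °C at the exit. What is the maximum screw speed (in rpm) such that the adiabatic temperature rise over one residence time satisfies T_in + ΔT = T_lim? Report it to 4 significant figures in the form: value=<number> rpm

Throughput in SI: Q_s = 269.8 kg/h ÷ 3600 s/h = 0.0749444 kg/s
t_res = M / Q_s = 2.60 / 0.0749444 = 34.6924 s
Geometry in SI: D = 71.0 mm → 0.071 m, h = 7.44 mm → 0.00744 m
ΔT_a = T_lim − T_in = 274.4 °C − 213.1 °C = 61.3 K
γ̇_max² = ΔT_a·ρ·cp / (η·t_res) = [61.3 × 1201 × 2411] / [1168 × 34.6924] = 4380.5 s⁻²
γ̇_max = sqrt(4380.5) = 66.1854 s⁻¹
N_max = γ̇_max·h / (π·D) = 66.1854 · 0.00744 / (π · 0.071) = 2.20763 rev/s = 132.458 rpm

value=132.5 rpm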